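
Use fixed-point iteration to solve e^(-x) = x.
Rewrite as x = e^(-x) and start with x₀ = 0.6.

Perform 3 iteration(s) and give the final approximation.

Equation: e^(-x) = x
Fixed-point form: x = e^(-x)
x₀ = 0.6

x_1 = g(0.600000) = 0.548812
x_2 = g(0.548812) = 0.577636
x_3 = g(0.577636) = 0.561224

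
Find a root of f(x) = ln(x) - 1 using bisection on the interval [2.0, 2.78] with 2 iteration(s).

f(x) = ln(x) - 1
Initial interval: [2.0, 2.78]

Iteration 1:
  c_1 = (2.000000 + 2.780000)/2 = 2.390000
  f(c_1) = f(2.390000) = -0.128707
  f(a) × f(c) ≥ 0, new interval: [2.390000, 2.780000]
Iteration 2:
  c_2 = (2.390000 + 2.780000)/2 = 2.585000
  f(c_2) = f(2.585000) = -0.050274
  f(a) × f(c) ≥ 0, new interval: [2.585000, 2.780000]

After 2 iteration(s), the approximation is c_2 = 2.585000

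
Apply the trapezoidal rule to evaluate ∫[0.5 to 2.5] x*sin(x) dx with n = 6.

f(x) = x*sin(x)
a = 0.5, b = 2.5, n = 6
h = (b - a)/n = 0.333333

Trapezoidal rule: (h/2)[f(x₀) + 2f(x₁) + 2f(x₂) + ... + f(xₙ)]

x_0 = 0.5000, f(x_0) = 0.239713, coefficient = 1
x_1 = 0.8333, f(x_1) = 0.616814, coefficient = 2
x_2 = 1.1667, f(x_2) = 1.072686, coefficient = 2
x_3 = 1.5000, f(x_3) = 1.496242, coefficient = 2
x_4 = 1.8333, f(x_4) = 1.770514, coefficient = 2
x_5 = 2.1667, f(x_5) = 1.793264, coefficient = 2
x_6 = 2.5000, f(x_6) = 1.496180, coefficient = 1

I ≈ (0.333333/2) × 15.234933 = 2.539156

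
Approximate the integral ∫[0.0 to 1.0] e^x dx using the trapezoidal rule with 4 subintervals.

f(x) = e^x
a = 0.0, b = 1.0, n = 4
h = (b - a)/n = 0.250000

Trapezoidal rule: (h/2)[f(x₀) + 2f(x₁) + 2f(x₂) + ... + f(xₙ)]

x_0 = 0.0000, f(x_0) = 1.000000, coefficient = 1
x_1 = 0.2500, f(x_1) = 1.284025, coefficient = 2
x_2 = 0.5000, f(x_2) = 1.648721, coefficient = 2
x_3 = 0.7500, f(x_3) = 2.117000, coefficient = 2
x_4 = 1.0000, f(x_4) = 2.718282, coefficient = 1

I ≈ (0.250000/2) × 13.817775 = 1.727222
Exact value: 1.718282
Error: 0.008940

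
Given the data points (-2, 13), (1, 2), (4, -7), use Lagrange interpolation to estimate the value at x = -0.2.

Lagrange interpolation formula:
P(x) = Σ yᵢ × Lᵢ(x)
where Lᵢ(x) = Π_{j≠i} (x - xⱼ)/(xᵢ - xⱼ)

L_0(-0.2) = (-0.2 - 1)/(-2 - 1) × (-0.2 - 4)/(-2 - 4) = 0.280000
L_1(-0.2) = (-0.2 - (-2))/(1 - (-2)) × (-0.2 - 4)/(1 - 4) = 0.840000
L_2(-0.2) = (-0.2 - (-2))/(4 - (-2)) × (-0.2 - 1)/(4 - 1) = -0.120000

P(-0.2) = 13×L_0(-0.2) + 2×L_1(-0.2) + (-7)×L_2(-0.2)
P(-0.2) = 6.160000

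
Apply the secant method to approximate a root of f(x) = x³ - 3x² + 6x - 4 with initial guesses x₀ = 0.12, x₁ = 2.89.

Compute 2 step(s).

f(x) = x³ - 3x² + 6x - 4
x₀ = 0.12, x₁ = 2.89

Secant formula: x_{n+1} = x_n - f(x_n)(x_n - x_{n-1})/(f(x_n) - f(x_{n-1}))

Iteration 1:
  f(0.120000) = -3.321472
  f(2.890000) = 12.421269
  x_2 = 2.890000 - 12.421269×(2.890000 - 0.120000)/(12.421269 - (-3.321472))
       = 0.704427
Iteration 2:
  f(2.890000) = 12.421269
  f(0.704427) = -0.912542
  x_3 = 0.704427 - (-0.912542)×(0.704427 - 2.890000)/(-0.912542 - 12.421269)
       = 0.854003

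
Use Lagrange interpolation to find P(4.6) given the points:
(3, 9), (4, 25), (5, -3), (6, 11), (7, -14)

Lagrange interpolation formula:
P(x) = Σ yᵢ × Lᵢ(x)
where Lᵢ(x) = Π_{j≠i} (x - xⱼ)/(xᵢ - xⱼ)

L_0(4.6) = (4.6 - 4)/(3 - 4) × (4.6 - 5)/(3 - 5) × (4.6 - 6)/(3 - 6) × (4.6 - 7)/(3 - 7) = -0.033600
L_1(4.6) = (4.6 - 3)/(4 - 3) × (4.6 - 5)/(4 - 5) × (4.6 - 6)/(4 - 6) × (4.6 - 7)/(4 - 7) = 0.358400
L_2(4.6) = (4.6 - 3)/(5 - 3) × (4.6 - 4)/(5 - 4) × (4.6 - 6)/(5 - 6) × (4.6 - 7)/(5 - 7) = 0.806400
L_3(4.6) = (4.6 - 3)/(6 - 3) × (4.6 - 4)/(6 - 4) × (4.6 - 5)/(6 - 5) × (4.6 - 7)/(6 - 7) = -0.153600
L_4(4.6) = (4.6 - 3)/(7 - 3) × (4.6 - 4)/(7 - 4) × (4.6 - 5)/(7 - 5) × (4.6 - 6)/(7 - 6) = 0.022400

P(4.6) = 9×L_0(4.6) + 25×L_1(4.6) + (-3)×L_2(4.6) + 11×L_3(4.6) + (-14)×L_4(4.6)
P(4.6) = 4.235200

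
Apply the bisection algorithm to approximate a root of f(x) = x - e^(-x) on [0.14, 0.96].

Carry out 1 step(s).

f(x) = x - e^(-x)
Initial interval: [0.14, 0.96]

Iteration 1:
  c_1 = (0.140000 + 0.960000)/2 = 0.550000
  f(c_1) = f(0.550000) = -0.026950
  f(a) × f(c) ≥ 0, new interval: [0.550000, 0.960000]

After 1 iteration(s), the approximation is c_1 = 0.550000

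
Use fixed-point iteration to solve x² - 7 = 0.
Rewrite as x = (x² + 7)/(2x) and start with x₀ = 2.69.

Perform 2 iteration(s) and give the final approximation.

Equation: x² - 7 = 0
Fixed-point form: x = (x² + 7)/(2x)
x₀ = 2.69

x_1 = g(2.690000) = 2.646115
x_2 = g(2.646115) = 2.645751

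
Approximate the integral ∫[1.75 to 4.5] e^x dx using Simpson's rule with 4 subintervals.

f(x) = e^x
a = 1.75, b = 4.5, n = 4
h = (b - a)/n = 0.687500

Simpson's rule: (h/3)[f(x₀) + 4f(x₁) + 2f(x₂) + ... + f(xₙ)]

x_0 = 1.7500, f(x_0) = 5.754603, coefficient = 1
x_1 = 2.4375, f(x_1) = 11.444394, coefficient = 4
x_2 = 3.1250, f(x_2) = 22.759895, coefficient = 2
x_3 = 3.8125, f(x_3) = 45.263456, coefficient = 4
x_4 = 4.5000, f(x_4) = 90.017131, coefficient = 1

I ≈ (0.687500/3) × 368.122925 = 84.361504
Exact value: 84.262529
Error: 0.098975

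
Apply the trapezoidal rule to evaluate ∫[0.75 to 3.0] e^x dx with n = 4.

f(x) = e^x
a = 0.75, b = 3.0, n = 4
h = (b - a)/n = 0.562500

Trapezoidal rule: (h/2)[f(x₀) + 2f(x₁) + 2f(x₂) + ... + f(xₙ)]

x_0 = 0.7500, f(x_0) = 2.117000, coefficient = 1
x_1 = 1.3125, f(x_1) = 3.715451, coefficient = 2
x_2 = 1.8750, f(x_2) = 6.520819, coefficient = 2
x_3 = 2.4375, f(x_3) = 11.444394, coefficient = 2
x_4 = 3.0000, f(x_4) = 20.085537, coefficient = 1

I ≈ (0.562500/2) × 65.563865 = 18.439837
Exact value: 17.968537
Error: 0.471300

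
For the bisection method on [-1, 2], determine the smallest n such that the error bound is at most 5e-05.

We need (b-a)/2^n ≤ 5e-05
(2 - (-1))/2^n ≤ 5e-05
3/2^n ≤ 5e-05
2^n ≥ 60000
n ≥ log₂(60000) = 15.87
n ≥ 16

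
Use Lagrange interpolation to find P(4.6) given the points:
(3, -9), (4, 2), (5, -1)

Lagrange interpolation formula:
P(x) = Σ yᵢ × Lᵢ(x)
where Lᵢ(x) = Π_{j≠i} (x - xⱼ)/(xᵢ - xⱼ)

L_0(4.6) = (4.6 - 4)/(3 - 4) × (4.6 - 5)/(3 - 5) = -0.120000
L_1(4.6) = (4.6 - 3)/(4 - 3) × (4.6 - 5)/(4 - 5) = 0.640000
L_2(4.6) = (4.6 - 3)/(5 - 3) × (4.6 - 4)/(5 - 4) = 0.480000

P(4.6) = (-9)×L_0(4.6) + 2×L_1(4.6) + (-1)×L_2(4.6)
P(4.6) = 1.880000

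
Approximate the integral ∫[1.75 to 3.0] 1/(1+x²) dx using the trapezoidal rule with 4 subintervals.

f(x) = 1/(1+x²)
a = 1.75, b = 3.0, n = 4
h = (b - a)/n = 0.312500

Trapezoidal rule: (h/2)[f(x₀) + 2f(x₁) + 2f(x₂) + ... + f(xₙ)]

x_0 = 1.7500, f(x_0) = 0.246154, coefficient = 1
x_1 = 2.0625, f(x_1) = 0.190335, coefficient = 2
x_2 = 2.3750, f(x_2) = 0.150588, coefficient = 2
x_3 = 2.6875, f(x_3) = 0.121615, coefficient = 2
x_4 = 3.0000, f(x_4) = 0.100000, coefficient = 1

I ≈ (0.312500/2) × 1.271230 = 0.198630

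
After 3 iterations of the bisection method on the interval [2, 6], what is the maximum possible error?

Bisection error bound: |error| ≤ (b-a)/2^n
|error| ≤ (6 - 2)/2^3 = 4/2^3
|error| ≤ 0.5000000000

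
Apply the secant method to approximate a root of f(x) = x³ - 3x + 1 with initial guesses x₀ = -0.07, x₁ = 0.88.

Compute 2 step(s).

f(x) = x³ - 3x + 1
x₀ = -0.07, x₁ = 0.88

Secant formula: x_{n+1} = x_n - f(x_n)(x_n - x_{n-1})/(f(x_n) - f(x_{n-1}))

Iteration 1:
  f(-0.070000) = 1.209657
  f(0.880000) = -0.958528
  x_2 = 0.880000 - (-0.958528)×(0.880000 - (-0.070000))/(-0.958528 - 1.209657)
       = 0.460017
Iteration 2:
  f(0.880000) = -0.958528
  f(0.460017) = -0.282703
  x_3 = 0.460017 - (-0.282703)×(0.460017 - 0.880000)/(-0.282703 - (-0.958528))
       = 0.284334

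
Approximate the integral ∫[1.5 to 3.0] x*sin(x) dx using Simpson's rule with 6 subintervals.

f(x) = x*sin(x)
a = 1.5, b = 3.0, n = 6
h = (b - a)/n = 0.250000

Simpson's rule: (h/3)[f(x₀) + 4f(x₁) + 2f(x₂) + ... + f(xₙ)]

x_0 = 1.5000, f(x_0) = 1.496242, coefficient = 1
x_1 = 1.7500, f(x_1) = 1.721975, coefficient = 4
x_2 = 2.0000, f(x_2) = 1.818595, coefficient = 2
x_3 = 2.2500, f(x_3) = 1.750665, coefficient = 4
x_4 = 2.5000, f(x_4) = 1.496180, coefficient = 2
x_5 = 2.7500, f(x_5) = 1.049568, coefficient = 4
x_6 = 3.0000, f(x_6) = 0.423360, coefficient = 1

I ≈ (0.250000/3) × 26.637984 = 2.219832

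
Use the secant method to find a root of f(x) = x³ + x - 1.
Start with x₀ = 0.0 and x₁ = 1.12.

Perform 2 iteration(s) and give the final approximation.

f(x) = x³ + x - 1
x₀ = 0.0, x₁ = 1.12

Secant formula: x_{n+1} = x_n - f(x_n)(x_n - x_{n-1})/(f(x_n) - f(x_{n-1}))

Iteration 1:
  f(0.000000) = -1.000000
  f(1.120000) = 1.524928
  x_2 = 1.120000 - 1.524928×(1.120000 - 0.000000)/(1.524928 - (-1.000000))
       = 0.443577
Iteration 2:
  f(1.120000) = 1.524928
  f(0.443577) = -0.469145
  x_3 = 0.443577 - (-0.469145)×(0.443577 - 1.120000)/(-0.469145 - 1.524928)
       = 0.602719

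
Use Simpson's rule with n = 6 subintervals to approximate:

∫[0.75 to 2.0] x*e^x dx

f(x) = x*e^x
a = 0.75, b = 2.0, n = 6
h = (b - a)/n = 0.208333

Simpson's rule: (h/3)[f(x₀) + 4f(x₁) + 2f(x₂) + ... + f(xₙ)]

x_0 = 0.7500, f(x_0) = 1.587750, coefficient = 1
x_1 = 0.9583, f(x_1) = 2.498708, coefficient = 4
x_2 = 1.1667, f(x_2) = 3.746482, coefficient = 2
x_3 = 1.3750, f(x_3) = 5.438230, coefficient = 4
x_4 = 1.5833, f(x_4) = 7.712679, coefficient = 2
x_5 = 1.7917, f(x_5) = 10.749002, coefficient = 4
x_6 = 2.0000, f(x_6) = 14.778112, coefficient = 1

I ≈ (0.208333/3) × 114.027949 = 7.918608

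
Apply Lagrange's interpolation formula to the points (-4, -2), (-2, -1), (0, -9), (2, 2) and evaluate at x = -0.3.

Lagrange interpolation formula:
P(x) = Σ yᵢ × Lᵢ(x)
where Lᵢ(x) = Π_{j≠i} (x - xⱼ)/(xᵢ - xⱼ)

L_0(-0.3) = (-0.3 - (-2))/(-4 - (-2)) × (-0.3 - 0)/(-4 - 0) × (-0.3 - 2)/(-4 - 2) = -0.024437
L_1(-0.3) = (-0.3 - (-4))/(-2 - (-4)) × (-0.3 - 0)/(-2 - 0) × (-0.3 - 2)/(-2 - 2) = 0.159562
L_2(-0.3) = (-0.3 - (-4))/(0 - (-4)) × (-0.3 - (-2))/(0 - (-2)) × (-0.3 - 2)/(0 - 2) = 0.904187
L_3(-0.3) = (-0.3 - (-4))/(2 - (-4)) × (-0.3 - (-2))/(2 - (-2)) × (-0.3 - 0)/(2 - 0) = -0.039313

P(-0.3) = (-2)×L_0(-0.3) + (-1)×L_1(-0.3) + (-9)×L_2(-0.3) + 2×L_3(-0.3)
P(-0.3) = -8.327000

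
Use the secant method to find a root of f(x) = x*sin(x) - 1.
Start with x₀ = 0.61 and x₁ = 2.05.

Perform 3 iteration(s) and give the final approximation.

f(x) = x*sin(x) - 1
x₀ = 0.61, x₁ = 2.05

Secant formula: x_{n+1} = x_n - f(x_n)(x_n - x_{n-1})/(f(x_n) - f(x_{n-1}))

Iteration 1:
  f(0.610000) = -0.650551
  f(2.050000) = 0.819093
  x_2 = 2.050000 - 0.819093×(2.050000 - 0.610000)/(0.819093 - (-0.650551))
       = 1.247429
Iteration 2:
  f(2.050000) = 0.819093
  f(1.247429) = 0.182775
  x_3 = 1.247429 - 0.182775×(1.247429 - 2.050000)/(0.182775 - 0.819093)
       = 1.016899
Iteration 3:
  f(1.247429) = 0.182775
  f(1.016899) = -0.135147
  x_4 = 1.016899 - (-0.135147)×(1.016899 - 1.247429)/(-0.135147 - 0.182775)
       = 1.114896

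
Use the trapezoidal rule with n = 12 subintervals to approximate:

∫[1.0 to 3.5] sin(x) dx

f(x) = sin(x)
a = 1.0, b = 3.5, n = 12
h = (b - a)/n = 0.208333

Trapezoidal rule: (h/2)[f(x₀) + 2f(x₁) + 2f(x₂) + ... + f(xₙ)]

x_0 = 1.0000, f(x_0) = 0.841471, coefficient = 1
x_1 = 1.2083, f(x_1) = 0.935026, coefficient = 2
x_2 = 1.4167, f(x_2) = 0.988146, coefficient = 2
x_3 = 1.6250, f(x_3) = 0.998531, coefficient = 2
x_4 = 1.8333, f(x_4) = 0.965735, coefficient = 2
x_5 = 2.0417, f(x_5) = 0.891174, coefficient = 2
x_6 = 2.2500, f(x_6) = 0.778073, coefficient = 2
x_7 = 2.4583, f(x_7) = 0.631324, coefficient = 2
x_8 = 2.6667, f(x_8) = 0.457273, coefficient = 2
x_9 = 2.8750, f(x_9) = 0.263446, coefficient = 2
x_10 = 3.0833, f(x_10) = 0.058226, coefficient = 2
x_11 = 3.2917, f(x_11) = -0.149511, coefficient = 2
x_12 = 3.5000, f(x_12) = -0.350783, coefficient = 1

I ≈ (0.208333/2) × 14.125573 = 1.471414
Exact value: 1.476759
Error: 0.005345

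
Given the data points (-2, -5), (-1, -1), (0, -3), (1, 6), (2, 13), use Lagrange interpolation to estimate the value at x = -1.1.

Lagrange interpolation formula:
P(x) = Σ yᵢ × Lᵢ(x)
where Lᵢ(x) = Π_{j≠i} (x - xⱼ)/(xᵢ - xⱼ)

L_0(-1.1) = (-1.1 - (-1))/(-2 - (-1)) × (-1.1 - 0)/(-2 - 0) × (-1.1 - 1)/(-2 - 1) × (-1.1 - 2)/(-2 - 2) = 0.029838
L_1(-1.1) = (-1.1 - (-2))/(-1 - (-2)) × (-1.1 - 0)/(-1 - 0) × (-1.1 - 1)/(-1 - 1) × (-1.1 - 2)/(-1 - 2) = 1.074150
L_2(-1.1) = (-1.1 - (-2))/(0 - (-2)) × (-1.1 - (-1))/(0 - (-1)) × (-1.1 - 1)/(0 - 1) × (-1.1 - 2)/(0 - 2) = -0.146475
L_3(-1.1) = (-1.1 - (-2))/(1 - (-2)) × (-1.1 - (-1))/(1 - (-1)) × (-1.1 - 0)/(1 - 0) × (-1.1 - 2)/(1 - 2) = 0.051150
L_4(-1.1) = (-1.1 - (-2))/(2 - (-2)) × (-1.1 - (-1))/(2 - (-1)) × (-1.1 - 0)/(2 - 0) × (-1.1 - 1)/(2 - 1) = -0.008663

P(-1.1) = (-5)×L_0(-1.1) + (-1)×L_1(-1.1) + (-3)×L_2(-1.1) + 6×L_3(-1.1) + 13×L_4(-1.1)
P(-1.1) = -0.589625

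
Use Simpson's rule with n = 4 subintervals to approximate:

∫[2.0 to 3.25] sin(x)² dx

f(x) = sin(x)²
a = 2.0, b = 3.25, n = 4
h = (b - a)/n = 0.312500

Simpson's rule: (h/3)[f(x₀) + 4f(x₁) + 2f(x₂) + ... + f(xₙ)]

x_0 = 2.0000, f(x_0) = 0.826822, coefficient = 1
x_1 = 2.3125, f(x_1) = 0.543639, coefficient = 4
x_2 = 2.6250, f(x_2) = 0.243957, coefficient = 2
x_3 = 2.9375, f(x_3) = 0.041079, coefficient = 4
x_4 = 3.2500, f(x_4) = 0.011706, coefficient = 1

I ≈ (0.312500/3) × 3.665313 = 0.381803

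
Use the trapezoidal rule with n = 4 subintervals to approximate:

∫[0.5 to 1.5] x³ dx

f(x) = x³
a = 0.5, b = 1.5, n = 4
h = (b - a)/n = 0.250000

Trapezoidal rule: (h/2)[f(x₀) + 2f(x₁) + 2f(x₂) + ... + f(xₙ)]

x_0 = 0.5000, f(x_0) = 0.125000, coefficient = 1
x_1 = 0.7500, f(x_1) = 0.421875, coefficient = 2
x_2 = 1.0000, f(x_2) = 1.000000, coefficient = 2
x_3 = 1.2500, f(x_3) = 1.953125, coefficient = 2
x_4 = 1.5000, f(x_4) = 3.375000, coefficient = 1

I ≈ (0.250000/2) × 10.250000 = 1.281250
Exact value: 1.250000
Error: 0.031250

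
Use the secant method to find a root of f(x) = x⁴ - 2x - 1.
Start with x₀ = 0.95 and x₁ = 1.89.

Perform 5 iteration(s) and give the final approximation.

f(x) = x⁴ - 2x - 1
x₀ = 0.95, x₁ = 1.89

Secant formula: x_{n+1} = x_n - f(x_n)(x_n - x_{n-1})/(f(x_n) - f(x_{n-1}))

Iteration 1:
  f(0.950000) = -2.085494
  f(1.890000) = 7.979898
  x_2 = 1.890000 - 7.979898×(1.890000 - 0.950000)/(7.979898 - (-2.085494))
       = 1.144763
Iteration 2:
  f(1.890000) = 7.979898
  f(1.144763) = -1.572163
  x_3 = 1.144763 - (-1.572163)×(1.144763 - 1.890000)/(-1.572163 - 7.979898)
       = 1.267421
Iteration 3:
  f(1.144763) = -1.572163
  f(1.267421) = -0.954465
  x_4 = 1.267421 - (-0.954465)×(1.267421 - 1.144763)/(-0.954465 - (-1.572163))
       = 1.456951
Iteration 4:
  f(1.267421) = -0.954465
  f(1.456951) = 0.591980
  x_5 = 1.456951 - 0.591980×(1.456951 - 1.267421)/(0.591980 - (-0.954465))
       = 1.384399
Iteration 5:
  f(1.456951) = 0.591980
  f(1.384399) = -0.095596
  x_6 = 1.384399 - (-0.095596)×(1.384399 - 1.456951)/(-0.095596 - 0.591980)
       = 1.394486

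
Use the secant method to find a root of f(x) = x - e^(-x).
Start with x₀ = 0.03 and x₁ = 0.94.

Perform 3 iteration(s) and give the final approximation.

f(x) = x - e^(-x)
x₀ = 0.03, x₁ = 0.94

Secant formula: x_{n+1} = x_n - f(x_n)(x_n - x_{n-1})/(f(x_n) - f(x_{n-1}))

Iteration 1:
  f(0.030000) = -0.940446
  f(0.940000) = 0.549372
  x_2 = 0.940000 - 0.549372×(0.940000 - 0.030000)/(0.549372 - (-0.940446))
       = 0.604436
Iteration 2:
  f(0.940000) = 0.549372
  f(0.604436) = 0.058054
  x_3 = 0.604436 - 0.058054×(0.604436 - 0.940000)/(0.058054 - 0.549372)
       = 0.564786
Iteration 3:
  f(0.604436) = 0.058054
  f(0.564786) = -0.003695
  x_4 = 0.564786 - (-0.003695)×(0.564786 - 0.604436)/(-0.003695 - 0.058054)
       = 0.567159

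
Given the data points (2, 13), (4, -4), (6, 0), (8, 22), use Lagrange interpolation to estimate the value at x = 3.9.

Lagrange interpolation formula:
P(x) = Σ yᵢ × Lᵢ(x)
where Lᵢ(x) = Π_{j≠i} (x - xⱼ)/(xᵢ - xⱼ)

L_0(3.9) = (3.9 - 4)/(2 - 4) × (3.9 - 6)/(2 - 6) × (3.9 - 8)/(2 - 8) = 0.017938
L_1(3.9) = (3.9 - 2)/(4 - 2) × (3.9 - 6)/(4 - 6) × (3.9 - 8)/(4 - 8) = 1.022437
L_2(3.9) = (3.9 - 2)/(6 - 2) × (3.9 - 4)/(6 - 4) × (3.9 - 8)/(6 - 8) = -0.048688
L_3(3.9) = (3.9 - 2)/(8 - 2) × (3.9 - 4)/(8 - 4) × (3.9 - 6)/(8 - 6) = 0.008313

P(3.9) = 13×L_0(3.9) + (-4)×L_1(3.9) + 0×L_2(3.9) + 22×L_3(3.9)
P(3.9) = -3.673687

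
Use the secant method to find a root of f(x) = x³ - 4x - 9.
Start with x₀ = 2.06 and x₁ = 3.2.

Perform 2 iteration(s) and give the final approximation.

f(x) = x³ - 4x - 9
x₀ = 2.06, x₁ = 3.2

Secant formula: x_{n+1} = x_n - f(x_n)(x_n - x_{n-1})/(f(x_n) - f(x_{n-1}))

Iteration 1:
  f(2.060000) = -8.498184
  f(3.200000) = 10.968000
  x_2 = 3.200000 - 10.968000×(3.200000 - 2.060000)/(10.968000 - (-8.498184))
       = 2.557680
Iteration 2:
  f(3.200000) = 10.968000
  f(2.557680) = -2.499076
  x_3 = 2.557680 - (-2.499076)×(2.557680 - 3.200000)/(-2.499076 - 10.968000)
       = 2.676875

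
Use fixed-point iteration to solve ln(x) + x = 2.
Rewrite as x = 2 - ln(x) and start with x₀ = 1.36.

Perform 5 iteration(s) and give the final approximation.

Equation: ln(x) + x = 2
Fixed-point form: x = 2 - ln(x)
x₀ = 1.36

x_1 = g(1.360000) = 1.692515
x_2 = g(1.692515) = 1.473784
x_3 = g(1.473784) = 1.612167
x_4 = g(1.612167) = 1.522421
x_5 = g(1.522421) = 1.579698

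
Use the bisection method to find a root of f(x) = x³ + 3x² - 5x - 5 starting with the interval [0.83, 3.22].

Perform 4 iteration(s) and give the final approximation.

f(x) = x³ + 3x² - 5x - 5
Initial interval: [0.83, 3.22]

Iteration 1:
  c_1 = (0.830000 + 3.220000)/2 = 2.025000
  f(c_1) = f(2.025000) = 5.480641
  f(a) × f(c) < 0, new interval: [0.830000, 2.025000]
Iteration 2:
  c_2 = (0.830000 + 2.025000)/2 = 1.427500
  f(c_2) = f(1.427500) = -3.115334
  f(a) × f(c) ≥ 0, new interval: [1.427500, 2.025000]
Iteration 3:
  c_3 = (1.427500 + 2.025000)/2 = 1.726250
  f(c_3) = f(1.726250) = 0.452687
  f(a) × f(c) < 0, new interval: [1.427500, 1.726250]
Iteration 4:
  c_4 = (1.427500 + 1.726250)/2 = 1.576875
  f(c_4) = f(1.576875) = -1.503816
  f(a) × f(c) ≥ 0, new interval: [1.576875, 1.726250]

After 4 iteration(s), the approximation is c_4 = 1.576875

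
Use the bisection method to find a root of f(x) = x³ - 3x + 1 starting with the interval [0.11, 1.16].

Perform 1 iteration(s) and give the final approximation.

f(x) = x³ - 3x + 1
Initial interval: [0.11, 1.16]

Iteration 1:
  c_1 = (0.110000 + 1.160000)/2 = 0.635000
  f(c_1) = f(0.635000) = -0.648952
  f(a) × f(c) < 0, new interval: [0.110000, 0.635000]

After 1 iteration(s), the approximation is c_1 = 0.635000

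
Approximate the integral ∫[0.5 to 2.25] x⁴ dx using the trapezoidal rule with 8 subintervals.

f(x) = x⁴
a = 0.5, b = 2.25, n = 8
h = (b - a)/n = 0.218750

Trapezoidal rule: (h/2)[f(x₀) + 2f(x₁) + 2f(x₂) + ... + f(xₙ)]

x_0 = 0.5000, f(x_0) = 0.062500, coefficient = 1
x_1 = 0.7188, f(x_1) = 0.266877, coefficient = 2
x_2 = 0.9375, f(x_2) = 0.772476, coefficient = 2
x_3 = 1.1562, f(x_3) = 1.787339, coefficient = 2
x_4 = 1.3750, f(x_4) = 3.574463, coefficient = 2
x_5 = 1.5938, f(x_5) = 6.451798, coefficient = 2
x_6 = 1.8125, f(x_6) = 10.792252, coefficient = 2
x_7 = 2.0312, f(x_7) = 17.023683, coefficient = 2
x_8 = 2.2500, f(x_8) = 25.628906, coefficient = 1

I ≈ (0.218750/2) × 107.029182 = 11.706317
Exact value: 11.526758
Error: 0.179559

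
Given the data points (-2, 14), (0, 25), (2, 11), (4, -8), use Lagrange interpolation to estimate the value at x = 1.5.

Lagrange interpolation formula:
P(x) = Σ yᵢ × Lᵢ(x)
where Lᵢ(x) = Π_{j≠i} (x - xⱼ)/(xᵢ - xⱼ)

L_0(1.5) = (1.5 - 0)/(-2 - 0) × (1.5 - 2)/(-2 - 2) × (1.5 - 4)/(-2 - 4) = -0.039062
L_1(1.5) = (1.5 - (-2))/(0 - (-2)) × (1.5 - 2)/(0 - 2) × (1.5 - 4)/(0 - 4) = 0.273438
L_2(1.5) = (1.5 - (-2))/(2 - (-2)) × (1.5 - 0)/(2 - 0) × (1.5 - 4)/(2 - 4) = 0.820312
L_3(1.5) = (1.5 - (-2))/(4 - (-2)) × (1.5 - 0)/(4 - 0) × (1.5 - 2)/(4 - 2) = -0.054688

P(1.5) = 14×L_0(1.5) + 25×L_1(1.5) + 11×L_2(1.5) + (-8)×L_3(1.5)
P(1.5) = 15.750000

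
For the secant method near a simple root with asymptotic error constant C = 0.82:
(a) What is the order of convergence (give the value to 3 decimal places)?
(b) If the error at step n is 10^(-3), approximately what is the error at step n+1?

(a) Secant method has superlinear convergence with order φ = (1+√5)/2 ≈ 1.618.
    This means |e_{n+1}| ≈ C|e_n|^1.618.

(b) With |e_n| = 10^(-3) and C = 0.82:
    |e_{n+1}| ≈ 0.82 × (10^(-3))^1.618 = 0.82 × 10^(-4.85)

(a) ≈ 1.618 (golden ratio); (b) |e_{n+1}| ≈ 1.147e-05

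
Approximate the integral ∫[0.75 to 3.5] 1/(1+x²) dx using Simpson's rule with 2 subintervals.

f(x) = 1/(1+x²)
a = 0.75, b = 3.5, n = 2
h = (b - a)/n = 1.375000

Simpson's rule: (h/3)[f(x₀) + 4f(x₁) + 2f(x₂) + ... + f(xₙ)]

x_0 = 0.7500, f(x_0) = 0.640000, coefficient = 1
x_1 = 2.1250, f(x_1) = 0.181303, coefficient = 4
x_2 = 3.5000, f(x_2) = 0.075472, coefficient = 1

I ≈ (1.375000/3) × 1.440684 = 0.660314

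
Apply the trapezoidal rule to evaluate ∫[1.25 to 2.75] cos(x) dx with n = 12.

f(x) = cos(x)
a = 1.25, b = 2.75, n = 12
h = (b - a)/n = 0.125000

Trapezoidal rule: (h/2)[f(x₀) + 2f(x₁) + 2f(x₂) + ... + f(xₙ)]

x_0 = 1.2500, f(x_0) = 0.315322, coefficient = 1
x_1 = 1.3750, f(x_1) = 0.194548, coefficient = 2
x_2 = 1.5000, f(x_2) = 0.070737, coefficient = 2
x_3 = 1.6250, f(x_3) = -0.054177, coefficient = 2
x_4 = 1.7500, f(x_4) = -0.178246, coefficient = 2
x_5 = 1.8750, f(x_5) = -0.299534, coefficient = 2
x_6 = 2.0000, f(x_6) = -0.416147, coefficient = 2
x_7 = 2.1250, f(x_7) = -0.526266, coefficient = 2
x_8 = 2.2500, f(x_8) = -0.628174, coefficient = 2
x_9 = 2.3750, f(x_9) = -0.720278, coefficient = 2
x_10 = 2.5000, f(x_10) = -0.801144, coefficient = 2
x_11 = 2.6250, f(x_11) = -0.869507, coefficient = 2
x_12 = 2.7500, f(x_12) = -0.924302, coefficient = 1

I ≈ (0.125000/2) × -9.065356 = -0.566585
Exact value: -0.567324
Error: 0.000739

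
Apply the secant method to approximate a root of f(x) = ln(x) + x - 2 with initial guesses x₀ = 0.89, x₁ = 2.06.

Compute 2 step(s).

f(x) = ln(x) + x - 2
x₀ = 0.89, x₁ = 2.06

Secant formula: x_{n+1} = x_n - f(x_n)(x_n - x_{n-1})/(f(x_n) - f(x_{n-1}))

Iteration 1:
  f(0.890000) = -1.226534
  f(2.060000) = 0.782706
  x_2 = 2.060000 - 0.782706×(2.060000 - 0.890000)/(0.782706 - (-1.226534))
       = 1.604223
Iteration 2:
  f(2.060000) = 0.782706
  f(1.604223) = 0.076862
  x_3 = 1.604223 - 0.076862×(1.604223 - 2.060000)/(0.076862 - 0.782706)
       = 1.554591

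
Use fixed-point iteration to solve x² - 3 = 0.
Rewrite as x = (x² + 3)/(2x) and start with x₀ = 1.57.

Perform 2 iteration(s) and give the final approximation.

Equation: x² - 3 = 0
Fixed-point form: x = (x² + 3)/(2x)
x₀ = 1.57

x_1 = g(1.570000) = 1.740414
x_2 = g(1.740414) = 1.732071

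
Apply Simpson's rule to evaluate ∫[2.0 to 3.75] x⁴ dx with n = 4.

f(x) = x⁴
a = 2.0, b = 3.75, n = 4
h = (b - a)/n = 0.437500

Simpson's rule: (h/3)[f(x₀) + 4f(x₁) + 2f(x₂) + ... + f(xₙ)]

x_0 = 2.0000, f(x_0) = 16.000000, coefficient = 1
x_1 = 2.4375, f(x_1) = 35.300308, coefficient = 4
x_2 = 2.8750, f(x_2) = 68.320557, coefficient = 2
x_3 = 3.3125, f(x_3) = 120.399185, coefficient = 4
x_4 = 3.7500, f(x_4) = 197.753906, coefficient = 1

I ≈ (0.437500/3) × 973.192993 = 141.923978
Exact value: 141.915430
Error: 0.008548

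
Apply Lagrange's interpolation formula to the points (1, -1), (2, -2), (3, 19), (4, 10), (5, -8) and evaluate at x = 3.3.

Lagrange interpolation formula:
P(x) = Σ yᵢ × Lᵢ(x)
where Lᵢ(x) = Π_{j≠i} (x - xⱼ)/(xᵢ - xⱼ)

L_0(3.3) = (3.3 - 2)/(1 - 2) × (3.3 - 3)/(1 - 3) × (3.3 - 4)/(1 - 4) × (3.3 - 5)/(1 - 5) = 0.019337
L_1(3.3) = (3.3 - 1)/(2 - 1) × (3.3 - 3)/(2 - 3) × (3.3 - 4)/(2 - 4) × (3.3 - 5)/(2 - 5) = -0.136850
L_2(3.3) = (3.3 - 1)/(3 - 1) × (3.3 - 2)/(3 - 2) × (3.3 - 4)/(3 - 4) × (3.3 - 5)/(3 - 5) = 0.889525
L_3(3.3) = (3.3 - 1)/(4 - 1) × (3.3 - 2)/(4 - 2) × (3.3 - 3)/(4 - 3) × (3.3 - 5)/(4 - 5) = 0.254150
L_4(3.3) = (3.3 - 1)/(5 - 1) × (3.3 - 2)/(5 - 2) × (3.3 - 3)/(5 - 3) × (3.3 - 4)/(5 - 4) = -0.026162

P(3.3) = (-1)×L_0(3.3) + (-2)×L_1(3.3) + 19×L_2(3.3) + 10×L_3(3.3) + (-8)×L_4(3.3)
P(3.3) = 19.906137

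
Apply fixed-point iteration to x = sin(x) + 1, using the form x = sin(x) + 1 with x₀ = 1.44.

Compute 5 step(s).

Equation: x = sin(x) + 1
Fixed-point form: x = sin(x) + 1
x₀ = 1.44

x_1 = g(1.440000) = 1.991458
x_2 = g(1.991458) = 1.912819
x_3 = g(1.912819) = 1.942078
x_4 = g(1.942078) = 1.931863
x_5 = g(1.931863) = 1.935521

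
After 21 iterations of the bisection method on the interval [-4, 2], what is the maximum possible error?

Bisection error bound: |error| ≤ (b-a)/2^n
|error| ≤ (2 - (-4))/2^21 = 6/2^21
|error| ≤ 0.0000028610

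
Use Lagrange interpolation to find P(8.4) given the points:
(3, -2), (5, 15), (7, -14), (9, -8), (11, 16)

Lagrange interpolation formula:
P(x) = Σ yᵢ × Lᵢ(x)
where Lᵢ(x) = Π_{j≠i} (x - xⱼ)/(xᵢ - xⱼ)

L_0(8.4) = (8.4 - 5)/(3 - 5) × (8.4 - 7)/(3 - 7) × (8.4 - 9)/(3 - 9) × (8.4 - 11)/(3 - 11) = 0.019337
L_1(8.4) = (8.4 - 3)/(5 - 3) × (8.4 - 7)/(5 - 7) × (8.4 - 9)/(5 - 9) × (8.4 - 11)/(5 - 11) = -0.122850
L_2(8.4) = (8.4 - 3)/(7 - 3) × (8.4 - 5)/(7 - 5) × (8.4 - 9)/(7 - 9) × (8.4 - 11)/(7 - 11) = 0.447525
L_3(8.4) = (8.4 - 3)/(9 - 3) × (8.4 - 5)/(9 - 5) × (8.4 - 7)/(9 - 7) × (8.4 - 11)/(9 - 11) = 0.696150
L_4(8.4) = (8.4 - 3)/(11 - 3) × (8.4 - 5)/(11 - 5) × (8.4 - 7)/(11 - 7) × (8.4 - 9)/(11 - 9) = -0.040162

P(8.4) = (-2)×L_0(8.4) + 15×L_1(8.4) + (-14)×L_2(8.4) + (-8)×L_3(8.4) + 16×L_4(8.4)
P(8.4) = -14.358575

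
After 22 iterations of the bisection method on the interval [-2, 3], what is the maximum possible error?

Bisection error bound: |error| ≤ (b-a)/2^n
|error| ≤ (3 - (-2))/2^22 = 5/2^22
|error| ≤ 0.0000011921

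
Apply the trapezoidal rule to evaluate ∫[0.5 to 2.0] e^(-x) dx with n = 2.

f(x) = e^(-x)
a = 0.5, b = 2.0, n = 2
h = (b - a)/n = 0.750000

Trapezoidal rule: (h/2)[f(x₀) + 2f(x₁) + 2f(x₂) + ... + f(xₙ)]

x_0 = 0.5000, f(x_0) = 0.606531, coefficient = 1
x_1 = 1.2500, f(x_1) = 0.286505, coefficient = 2
x_2 = 2.0000, f(x_2) = 0.135335, coefficient = 1

I ≈ (0.750000/2) × 1.314876 = 0.493078
Exact value: 0.471195
Error: 0.021883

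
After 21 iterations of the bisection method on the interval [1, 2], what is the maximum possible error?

Bisection error bound: |error| ≤ (b-a)/2^n
|error| ≤ (2 - 1)/2^21 = 1/2^21
|error| ≤ 0.0000004768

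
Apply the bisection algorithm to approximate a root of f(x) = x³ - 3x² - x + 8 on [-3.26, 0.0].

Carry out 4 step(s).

f(x) = x³ - 3x² - x + 8
Initial interval: [-3.26, 0.0]

Iteration 1:
  c_1 = (-3.260000 + 0.000000)/2 = -1.630000
  f(c_1) = f(-1.630000) = -2.671447
  f(a) × f(c) ≥ 0, new interval: [-1.630000, 0.000000]
Iteration 2:
  c_2 = (-1.630000 + 0.000000)/2 = -0.815000
  f(c_2) = f(-0.815000) = 6.280982
  f(a) × f(c) < 0, new interval: [-1.630000, -0.815000]
Iteration 3:
  c_3 = (-1.630000 + (-0.815000))/2 = -1.222500
  f(c_3) = f(-1.222500) = 2.911947
  f(a) × f(c) < 0, new interval: [-1.630000, -1.222500]
Iteration 4:
  c_4 = (-1.630000 + (-1.222500))/2 = -1.426250
  f(c_4) = f(-1.426250) = 0.422421
  f(a) × f(c) < 0, new interval: [-1.630000, -1.426250]

After 4 iteration(s), the approximation is c_4 = -1.426250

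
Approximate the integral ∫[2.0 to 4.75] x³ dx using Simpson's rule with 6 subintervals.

f(x) = x³
a = 2.0, b = 4.75, n = 6
h = (b - a)/n = 0.458333

Simpson's rule: (h/3)[f(x₀) + 4f(x₁) + 2f(x₂) + ... + f(xₙ)]

x_0 = 2.0000, f(x_0) = 8.000000, coefficient = 1
x_1 = 2.4583, f(x_1) = 14.856698, coefficient = 4
x_2 = 2.9167, f(x_2) = 24.811921, coefficient = 2
x_3 = 3.3750, f(x_3) = 38.443359, coefficient = 4
x_4 = 3.8333, f(x_4) = 56.328704, coefficient = 2
x_5 = 4.2917, f(x_5) = 79.045645, coefficient = 4
x_6 = 4.7500, f(x_6) = 107.171875, coefficient = 1

I ≈ (0.458333/3) × 806.835937 = 123.266602
Exact value: 123.266602
Error: 0.000000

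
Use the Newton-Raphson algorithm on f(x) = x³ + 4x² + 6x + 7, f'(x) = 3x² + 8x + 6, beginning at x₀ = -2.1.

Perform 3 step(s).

f(x) = x³ + 4x² + 6x + 7
f'(x) = 3x² + 8x + 6
x₀ = -2.1

Newton-Raphson formula: x_{n+1} = x_n - f(x_n)/f'(x_n)

Iteration 1:
  f(-2.100000) = 2.779000
  f'(-2.100000) = 2.430000
  x_1 = -2.100000 - 2.779000/2.430000 = -3.243621
Iteration 2:
  f(-3.243621) = -4.503809
  f'(-3.243621) = 11.614268
  x_2 = -3.243621 - (-4.503809)/11.614268 = -2.855839
Iteration 3:
  f(-2.855839) = -0.803467
  f'(-2.855839) = 7.620737
  x_3 = -2.855839 - (-0.803467)/7.620737 = -2.750407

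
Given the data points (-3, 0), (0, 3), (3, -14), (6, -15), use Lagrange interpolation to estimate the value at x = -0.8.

Lagrange interpolation formula:
P(x) = Σ yᵢ × Lᵢ(x)
where Lᵢ(x) = Π_{j≠i} (x - xⱼ)/(xᵢ - xⱼ)

L_0(-0.8) = (-0.8 - 0)/(-3 - 0) × (-0.8 - 3)/(-3 - 3) × (-0.8 - 6)/(-3 - 6) = 0.127605
L_1(-0.8) = (-0.8 - (-3))/(0 - (-3)) × (-0.8 - 3)/(0 - 3) × (-0.8 - 6)/(0 - 6) = 1.052741
L_2(-0.8) = (-0.8 - (-3))/(3 - (-3)) × (-0.8 - 0)/(3 - 0) × (-0.8 - 6)/(3 - 6) = -0.221630
L_3(-0.8) = (-0.8 - (-3))/(6 - (-3)) × (-0.8 - 0)/(6 - 0) × (-0.8 - 3)/(6 - 3) = 0.041284

P(-0.8) = 0×L_0(-0.8) + 3×L_1(-0.8) + (-14)×L_2(-0.8) + (-15)×L_3(-0.8)
P(-0.8) = 5.641778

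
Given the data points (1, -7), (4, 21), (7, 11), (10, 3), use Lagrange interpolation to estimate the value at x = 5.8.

Lagrange interpolation formula:
P(x) = Σ yᵢ × Lᵢ(x)
where Lᵢ(x) = Π_{j≠i} (x - xⱼ)/(xᵢ - xⱼ)

L_0(5.8) = (5.8 - 4)/(1 - 4) × (5.8 - 7)/(1 - 7) × (5.8 - 10)/(1 - 10) = -0.056000
L_1(5.8) = (5.8 - 1)/(4 - 1) × (5.8 - 7)/(4 - 7) × (5.8 - 10)/(4 - 10) = 0.448000
L_2(5.8) = (5.8 - 1)/(7 - 1) × (5.8 - 4)/(7 - 4) × (5.8 - 10)/(7 - 10) = 0.672000
L_3(5.8) = (5.8 - 1)/(10 - 1) × (5.8 - 4)/(10 - 4) × (5.8 - 7)/(10 - 7) = -0.064000

P(5.8) = (-7)×L_0(5.8) + 21×L_1(5.8) + 11×L_2(5.8) + 3×L_3(5.8)
P(5.8) = 17.000000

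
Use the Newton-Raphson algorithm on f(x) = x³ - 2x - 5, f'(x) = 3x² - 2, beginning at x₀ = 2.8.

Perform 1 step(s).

f(x) = x³ - 2x - 5
f'(x) = 3x² - 2
x₀ = 2.8

Newton-Raphson formula: x_{n+1} = x_n - f(x_n)/f'(x_n)

Iteration 1:
  f(2.800000) = 11.352000
  f'(2.800000) = 21.520000
  x_1 = 2.800000 - 11.352000/21.520000 = 2.272491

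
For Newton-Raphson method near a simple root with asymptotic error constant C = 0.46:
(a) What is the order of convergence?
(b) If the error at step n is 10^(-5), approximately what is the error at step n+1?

(a) Newton-Raphson has quadratic (order 2) convergence near simple roots.
    This means |e_{n+1}| ≈ C|e_n|².

(b) With |e_n| = 10^(-5) and C = 0.46:
    |e_{n+1}| ≈ 0.46 × (10^(-5))² = 0.46 × 10^(-10)

(a) 2 (quadratic); (b) |e_{n+1}| ≈ 4.600e-11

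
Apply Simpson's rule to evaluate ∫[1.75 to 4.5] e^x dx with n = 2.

f(x) = e^x
a = 1.75, b = 4.5, n = 2
h = (b - a)/n = 1.375000

Simpson's rule: (h/3)[f(x₀) + 4f(x₁) + 2f(x₂) + ... + f(xₙ)]

x_0 = 1.7500, f(x_0) = 5.754603, coefficient = 1
x_1 = 3.1250, f(x_1) = 22.759895, coefficient = 4
x_2 = 4.5000, f(x_2) = 90.017131, coefficient = 1

I ≈ (1.375000/3) × 186.811314 = 85.621852
Exact value: 84.262529
Error: 1.359324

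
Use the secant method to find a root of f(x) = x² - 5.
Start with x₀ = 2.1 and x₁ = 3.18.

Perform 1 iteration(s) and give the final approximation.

f(x) = x² - 5
x₀ = 2.1, x₁ = 3.18

Secant formula: x_{n+1} = x_n - f(x_n)(x_n - x_{n-1})/(f(x_n) - f(x_{n-1}))

Iteration 1:
  f(2.100000) = -0.590000
  f(3.180000) = 5.112400
  x_2 = 3.180000 - 5.112400×(3.180000 - 2.100000)/(5.112400 - (-0.590000))
       = 2.211742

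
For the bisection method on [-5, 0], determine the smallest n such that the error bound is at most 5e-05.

We need (b-a)/2^n ≤ 5e-05
(0 - (-5))/2^n ≤ 5e-05
5/2^n ≤ 5e-05
2^n ≥ 100000
n ≥ log₂(100000) = 16.61
n ≥ 17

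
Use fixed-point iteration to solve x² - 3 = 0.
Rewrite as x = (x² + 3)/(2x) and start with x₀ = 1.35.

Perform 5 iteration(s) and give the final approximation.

Equation: x² - 3 = 0
Fixed-point form: x = (x² + 3)/(2x)
x₀ = 1.35

x_1 = g(1.350000) = 1.786111
x_2 = g(1.786111) = 1.732869
x_3 = g(1.732869) = 1.732051
x_4 = g(1.732051) = 1.732051
x_5 = g(1.732051) = 1.732051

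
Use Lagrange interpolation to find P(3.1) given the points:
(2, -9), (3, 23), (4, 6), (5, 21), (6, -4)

Lagrange interpolation formula:
P(x) = Σ yᵢ × Lᵢ(x)
where Lᵢ(x) = Π_{j≠i} (x - xⱼ)/(xᵢ - xⱼ)

L_0(3.1) = (3.1 - 3)/(2 - 3) × (3.1 - 4)/(2 - 4) × (3.1 - 5)/(2 - 5) × (3.1 - 6)/(2 - 6) = -0.020663
L_1(3.1) = (3.1 - 2)/(3 - 2) × (3.1 - 4)/(3 - 4) × (3.1 - 5)/(3 - 5) × (3.1 - 6)/(3 - 6) = 0.909150
L_2(3.1) = (3.1 - 2)/(4 - 2) × (3.1 - 3)/(4 - 3) × (3.1 - 5)/(4 - 5) × (3.1 - 6)/(4 - 6) = 0.151525
L_3(3.1) = (3.1 - 2)/(5 - 2) × (3.1 - 3)/(5 - 3) × (3.1 - 4)/(5 - 4) × (3.1 - 6)/(5 - 6) = -0.047850
L_4(3.1) = (3.1 - 2)/(6 - 2) × (3.1 - 3)/(6 - 3) × (3.1 - 4)/(6 - 4) × (3.1 - 5)/(6 - 5) = 0.007838

P(3.1) = (-9)×L_0(3.1) + 23×L_1(3.1) + 6×L_2(3.1) + 21×L_3(3.1) + (-4)×L_4(3.1)
P(3.1) = 20.969362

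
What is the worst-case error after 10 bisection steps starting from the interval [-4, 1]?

Bisection error bound: |error| ≤ (b-a)/2^n
|error| ≤ (1 - (-4))/2^10 = 5/2^10
|error| ≤ 0.0048828125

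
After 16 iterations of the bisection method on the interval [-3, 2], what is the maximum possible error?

Bisection error bound: |error| ≤ (b-a)/2^n
|error| ≤ (2 - (-3))/2^16 = 5/2^16
|error| ≤ 0.0000762939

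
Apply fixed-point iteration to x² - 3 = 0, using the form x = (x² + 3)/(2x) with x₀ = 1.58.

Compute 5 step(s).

Equation: x² - 3 = 0
Fixed-point form: x = (x² + 3)/(2x)
x₀ = 1.58

x_1 = g(1.580000) = 1.739367
x_2 = g(1.739367) = 1.732066
x_3 = g(1.732066) = 1.732051
x_4 = g(1.732051) = 1.732051
x_5 = g(1.732051) = 1.732051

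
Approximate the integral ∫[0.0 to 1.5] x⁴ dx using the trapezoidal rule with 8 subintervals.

f(x) = x⁴
a = 0.0, b = 1.5, n = 8
h = (b - a)/n = 0.187500

Trapezoidal rule: (h/2)[f(x₀) + 2f(x₁) + 2f(x₂) + ... + f(xₙ)]

x_0 = 0.0000, f(x_0) = 0.000000, coefficient = 1
x_1 = 0.1875, f(x_1) = 0.001236, coefficient = 2
x_2 = 0.3750, f(x_2) = 0.019775, coefficient = 2
x_3 = 0.5625, f(x_3) = 0.100113, coefficient = 2
x_4 = 0.7500, f(x_4) = 0.316406, coefficient = 2
x_5 = 0.9375, f(x_5) = 0.772476, coefficient = 2
x_6 = 1.1250, f(x_6) = 1.601807, coefficient = 2
x_7 = 1.3125, f(x_7) = 2.967545, coefficient = 2
x_8 = 1.5000, f(x_8) = 5.062500, coefficient = 1

I ≈ (0.187500/2) × 16.621216 = 1.558239
Exact value: 1.518750
Error: 0.039489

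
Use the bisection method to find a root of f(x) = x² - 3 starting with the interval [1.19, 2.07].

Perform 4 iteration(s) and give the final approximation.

f(x) = x² - 3
Initial interval: [1.19, 2.07]

Iteration 1:
  c_1 = (1.190000 + 2.070000)/2 = 1.630000
  f(c_1) = f(1.630000) = -0.343100
  f(a) × f(c) ≥ 0, new interval: [1.630000, 2.070000]
Iteration 2:
  c_2 = (1.630000 + 2.070000)/2 = 1.850000
  f(c_2) = f(1.850000) = 0.422500
  f(a) × f(c) < 0, new interval: [1.630000, 1.850000]
Iteration 3:
  c_3 = (1.630000 + 1.850000)/2 = 1.740000
  f(c_3) = f(1.740000) = 0.027600
  f(a) × f(c) < 0, new interval: [1.630000, 1.740000]
Iteration 4:
  c_4 = (1.630000 + 1.740000)/2 = 1.685000
  f(c_4) = f(1.685000) = -0.160775
  f(a) × f(c) ≥ 0, new interval: [1.685000, 1.740000]

After 4 iteration(s), the approximation is c_4 = 1.685000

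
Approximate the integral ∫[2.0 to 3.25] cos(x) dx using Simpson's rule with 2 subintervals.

f(x) = cos(x)
a = 2.0, b = 3.25, n = 2
h = (b - a)/n = 0.625000

Simpson's rule: (h/3)[f(x₀) + 4f(x₁) + 2f(x₂) + ... + f(xₙ)]

x_0 = 2.0000, f(x_0) = -0.416147, coefficient = 1
x_1 = 2.6250, f(x_1) = -0.869507, coefficient = 4
x_2 = 3.2500, f(x_2) = -0.994130, coefficient = 1

I ≈ (0.625000/3) × -4.888305 = -1.018397
Exact value: -1.017493
Error: 0.000904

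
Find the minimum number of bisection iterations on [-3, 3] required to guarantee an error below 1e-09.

We need (b-a)/2^n ≤ 1e-09
(3 - (-3))/2^n ≤ 1e-09
6/2^n ≤ 1e-09
2^n ≥ 6000000000
n ≥ log₂(6000000000) = 32.48
n ≥ 33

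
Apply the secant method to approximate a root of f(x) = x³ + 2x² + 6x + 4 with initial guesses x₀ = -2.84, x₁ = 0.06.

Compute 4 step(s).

f(x) = x³ + 2x² + 6x + 4
x₀ = -2.84, x₁ = 0.06

Secant formula: x_{n+1} = x_n - f(x_n)(x_n - x_{n-1})/(f(x_n) - f(x_{n-1}))

Iteration 1:
  f(-2.840000) = -19.815104
  f(0.060000) = 4.367416
  x_2 = 0.060000 - 4.367416×(0.060000 - (-2.840000))/(4.367416 - (-19.815104))
       = -0.463746
Iteration 2:
  f(0.060000) = 4.367416
  f(-0.463746) = 1.547910
  x_3 = -0.463746 - 1.547910×(-0.463746 - 0.060000)/(1.547910 - 4.367416)
       = -0.751283
Iteration 3:
  f(-0.463746) = 1.547910
  f(-0.751283) = 0.197110
  x_4 = -0.751283 - 0.197110×(-0.751283 - (-0.463746))/(0.197110 - 1.547910)
       = -0.793241
Iteration 4:
  f(-0.751283) = 0.197110
  f(-0.793241) = -0.000114
  x_5 = -0.793241 - (-0.000114)×(-0.793241 - (-0.751283))/(-0.000114 - 0.197110)
       = -0.793216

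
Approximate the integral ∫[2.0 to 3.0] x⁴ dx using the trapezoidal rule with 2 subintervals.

f(x) = x⁴
a = 2.0, b = 3.0, n = 2
h = (b - a)/n = 0.500000

Trapezoidal rule: (h/2)[f(x₀) + 2f(x₁) + 2f(x₂) + ... + f(xₙ)]

x_0 = 2.0000, f(x_0) = 16.000000, coefficient = 1
x_1 = 2.5000, f(x_1) = 39.062500, coefficient = 2
x_2 = 3.0000, f(x_2) = 81.000000, coefficient = 1

I ≈ (0.500000/2) × 175.125000 = 43.781250
Exact value: 42.200000
Error: 1.581250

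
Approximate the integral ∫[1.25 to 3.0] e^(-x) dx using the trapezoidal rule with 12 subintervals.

f(x) = e^(-x)
a = 1.25, b = 3.0, n = 12
h = (b - a)/n = 0.145833

Trapezoidal rule: (h/2)[f(x₀) + 2f(x₁) + 2f(x₂) + ... + f(xₙ)]

x_0 = 1.2500, f(x_0) = 0.286505, coefficient = 1
x_1 = 1.3958, f(x_1) = 0.247627, coefficient = 2
x_2 = 1.5417, f(x_2) = 0.214024, coefficient = 2
x_3 = 1.6875, f(x_3) = 0.184981, coefficient = 2
x_4 = 1.8333, f(x_4) = 0.159880, coefficient = 2
x_5 = 1.9792, f(x_5) = 0.138184, coefficient = 2
x_6 = 2.1250, f(x_6) = 0.119433, coefficient = 2
x_7 = 2.2708, f(x_7) = 0.103226, coefficient = 2
x_8 = 2.4167, f(x_8) = 0.089219, coefficient = 2
x_9 = 2.5625, f(x_9) = 0.077112, coefficient = 2
x_10 = 2.7083, f(x_10) = 0.066648, coefficient = 2
x_11 = 2.8542, f(x_11) = 0.057604, coefficient = 2
x_12 = 3.0000, f(x_12) = 0.049787, coefficient = 1

I ≈ (0.145833/2) × 3.252166 = 0.237137
Exact value: 0.236718
Error: 0.000419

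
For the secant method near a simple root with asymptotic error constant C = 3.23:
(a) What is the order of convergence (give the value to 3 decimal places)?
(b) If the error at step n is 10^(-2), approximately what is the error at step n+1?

(a) Secant method has superlinear convergence with order φ = (1+√5)/2 ≈ 1.618.
    This means |e_{n+1}| ≈ C|e_n|^1.618.

(b) With |e_n| = 10^(-2) and C = 3.23:
    |e_{n+1}| ≈ 3.23 × (10^(-2))^1.618 = 3.23 × 10^(-3.24)

(a) ≈ 1.618 (golden ratio); (b) |e_{n+1}| ≈ 1.876e-03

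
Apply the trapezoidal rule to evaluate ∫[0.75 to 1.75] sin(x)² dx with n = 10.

f(x) = sin(x)²
a = 0.75, b = 1.75, n = 10
h = (b - a)/n = 0.100000

Trapezoidal rule: (h/2)[f(x₀) + 2f(x₁) + 2f(x₂) + ... + f(xₙ)]

x_0 = 0.7500, f(x_0) = 0.464631, coefficient = 1
x_1 = 0.8500, f(x_1) = 0.564422, coefficient = 2
x_2 = 0.9500, f(x_2) = 0.661645, coefficient = 2
x_3 = 1.0500, f(x_3) = 0.752423, coefficient = 2
x_4 = 1.1500, f(x_4) = 0.833138, coefficient = 2
x_5 = 1.2500, f(x_5) = 0.900572, coefficient = 2
x_6 = 1.3500, f(x_6) = 0.952036, coefficient = 2
x_7 = 1.4500, f(x_7) = 0.985479, coefficient = 2
x_8 = 1.5500, f(x_8) = 0.999568, coefficient = 2
x_9 = 1.6500, f(x_9) = 0.993740, coefficient = 2
x_10 = 1.7500, f(x_10) = 0.968228, coefficient = 1

I ≈ (0.100000/2) × 16.718905 = 0.835945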